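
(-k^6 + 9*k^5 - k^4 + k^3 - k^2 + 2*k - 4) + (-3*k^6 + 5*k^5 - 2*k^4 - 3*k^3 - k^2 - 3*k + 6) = -4*k^6 + 14*k^5 - 3*k^4 - 2*k^3 - 2*k^2 - k + 2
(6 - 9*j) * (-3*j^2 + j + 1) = 27*j^3 - 27*j^2 - 3*j + 6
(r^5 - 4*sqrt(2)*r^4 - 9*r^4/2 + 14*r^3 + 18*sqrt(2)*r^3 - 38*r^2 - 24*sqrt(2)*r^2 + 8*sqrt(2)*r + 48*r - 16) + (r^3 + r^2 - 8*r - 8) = r^5 - 4*sqrt(2)*r^4 - 9*r^4/2 + 15*r^3 + 18*sqrt(2)*r^3 - 37*r^2 - 24*sqrt(2)*r^2 + 8*sqrt(2)*r + 40*r - 24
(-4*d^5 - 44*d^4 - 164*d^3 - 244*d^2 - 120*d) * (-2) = 8*d^5 + 88*d^4 + 328*d^3 + 488*d^2 + 240*d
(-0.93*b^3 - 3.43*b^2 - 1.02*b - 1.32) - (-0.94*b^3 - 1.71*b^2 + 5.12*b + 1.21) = 0.0099999999999999*b^3 - 1.72*b^2 - 6.14*b - 2.53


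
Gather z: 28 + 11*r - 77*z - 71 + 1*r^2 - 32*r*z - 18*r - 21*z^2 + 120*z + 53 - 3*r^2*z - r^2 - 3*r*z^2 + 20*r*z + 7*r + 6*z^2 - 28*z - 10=z^2*(-3*r - 15) + z*(-3*r^2 - 12*r + 15)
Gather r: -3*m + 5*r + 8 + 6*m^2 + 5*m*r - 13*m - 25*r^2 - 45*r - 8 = 6*m^2 - 16*m - 25*r^2 + r*(5*m - 40)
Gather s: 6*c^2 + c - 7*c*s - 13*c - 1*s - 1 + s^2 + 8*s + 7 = 6*c^2 - 12*c + s^2 + s*(7 - 7*c) + 6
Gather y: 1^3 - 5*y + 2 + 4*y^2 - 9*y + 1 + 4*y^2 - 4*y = 8*y^2 - 18*y + 4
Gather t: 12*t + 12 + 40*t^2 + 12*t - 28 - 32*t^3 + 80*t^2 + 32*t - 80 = -32*t^3 + 120*t^2 + 56*t - 96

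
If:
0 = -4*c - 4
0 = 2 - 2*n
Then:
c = -1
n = 1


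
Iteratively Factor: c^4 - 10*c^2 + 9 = (c - 3)*(c^3 + 3*c^2 - c - 3) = (c - 3)*(c - 1)*(c^2 + 4*c + 3) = (c - 3)*(c - 1)*(c + 1)*(c + 3)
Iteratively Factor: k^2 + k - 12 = (k + 4)*(k - 3)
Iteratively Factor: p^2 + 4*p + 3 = (p + 1)*(p + 3)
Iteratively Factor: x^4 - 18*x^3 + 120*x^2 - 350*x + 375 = (x - 5)*(x^3 - 13*x^2 + 55*x - 75) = (x - 5)^2*(x^2 - 8*x + 15) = (x - 5)^2*(x - 3)*(x - 5)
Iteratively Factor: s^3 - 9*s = (s)*(s^2 - 9) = s*(s + 3)*(s - 3)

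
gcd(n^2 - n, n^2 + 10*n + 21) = 1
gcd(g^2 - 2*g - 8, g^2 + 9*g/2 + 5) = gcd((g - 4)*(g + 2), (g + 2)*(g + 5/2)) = g + 2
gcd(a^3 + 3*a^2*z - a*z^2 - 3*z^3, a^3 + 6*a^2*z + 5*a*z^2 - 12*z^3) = -a^2 - 2*a*z + 3*z^2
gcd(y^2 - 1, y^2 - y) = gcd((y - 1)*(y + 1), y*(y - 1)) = y - 1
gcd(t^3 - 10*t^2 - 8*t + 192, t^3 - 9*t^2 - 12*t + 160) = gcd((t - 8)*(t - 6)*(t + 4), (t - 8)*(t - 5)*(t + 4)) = t^2 - 4*t - 32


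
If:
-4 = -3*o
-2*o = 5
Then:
No Solution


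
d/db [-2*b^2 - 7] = -4*b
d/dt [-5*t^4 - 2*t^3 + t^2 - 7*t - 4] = -20*t^3 - 6*t^2 + 2*t - 7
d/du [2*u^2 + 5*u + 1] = 4*u + 5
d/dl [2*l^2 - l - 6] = 4*l - 1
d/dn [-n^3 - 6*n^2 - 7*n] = -3*n^2 - 12*n - 7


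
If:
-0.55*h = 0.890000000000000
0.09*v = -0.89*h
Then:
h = -1.62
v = 16.00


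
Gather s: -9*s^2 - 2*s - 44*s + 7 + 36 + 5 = -9*s^2 - 46*s + 48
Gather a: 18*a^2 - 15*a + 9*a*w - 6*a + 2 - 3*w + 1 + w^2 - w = 18*a^2 + a*(9*w - 21) + w^2 - 4*w + 3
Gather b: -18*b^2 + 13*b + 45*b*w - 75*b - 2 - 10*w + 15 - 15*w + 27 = -18*b^2 + b*(45*w - 62) - 25*w + 40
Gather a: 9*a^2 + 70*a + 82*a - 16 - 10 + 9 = 9*a^2 + 152*a - 17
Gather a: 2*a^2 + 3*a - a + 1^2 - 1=2*a^2 + 2*a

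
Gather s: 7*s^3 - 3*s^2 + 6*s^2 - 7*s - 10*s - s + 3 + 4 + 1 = 7*s^3 + 3*s^2 - 18*s + 8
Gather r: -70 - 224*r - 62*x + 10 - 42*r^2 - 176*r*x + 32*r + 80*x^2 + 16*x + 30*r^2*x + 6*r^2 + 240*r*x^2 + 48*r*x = r^2*(30*x - 36) + r*(240*x^2 - 128*x - 192) + 80*x^2 - 46*x - 60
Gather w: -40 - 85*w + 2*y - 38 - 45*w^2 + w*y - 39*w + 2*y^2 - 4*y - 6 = -45*w^2 + w*(y - 124) + 2*y^2 - 2*y - 84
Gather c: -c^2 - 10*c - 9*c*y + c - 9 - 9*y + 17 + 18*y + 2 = -c^2 + c*(-9*y - 9) + 9*y + 10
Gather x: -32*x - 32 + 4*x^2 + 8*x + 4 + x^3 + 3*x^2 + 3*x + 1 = x^3 + 7*x^2 - 21*x - 27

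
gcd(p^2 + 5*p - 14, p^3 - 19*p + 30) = p - 2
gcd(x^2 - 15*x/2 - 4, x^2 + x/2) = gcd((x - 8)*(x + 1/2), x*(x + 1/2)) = x + 1/2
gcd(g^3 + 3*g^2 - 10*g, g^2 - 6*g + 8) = g - 2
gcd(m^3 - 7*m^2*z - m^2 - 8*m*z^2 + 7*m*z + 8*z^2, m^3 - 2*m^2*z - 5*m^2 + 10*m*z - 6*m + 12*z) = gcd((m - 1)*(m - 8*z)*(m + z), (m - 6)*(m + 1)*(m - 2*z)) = 1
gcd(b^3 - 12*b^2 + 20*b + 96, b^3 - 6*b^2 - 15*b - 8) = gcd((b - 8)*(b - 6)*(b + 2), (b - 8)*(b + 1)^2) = b - 8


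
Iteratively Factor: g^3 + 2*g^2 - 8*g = (g)*(g^2 + 2*g - 8) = g*(g + 4)*(g - 2)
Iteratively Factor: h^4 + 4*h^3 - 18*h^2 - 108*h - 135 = (h + 3)*(h^3 + h^2 - 21*h - 45) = (h - 5)*(h + 3)*(h^2 + 6*h + 9) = (h - 5)*(h + 3)^2*(h + 3)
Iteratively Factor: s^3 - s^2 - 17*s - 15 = (s - 5)*(s^2 + 4*s + 3) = (s - 5)*(s + 1)*(s + 3)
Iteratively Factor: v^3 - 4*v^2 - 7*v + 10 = (v - 5)*(v^2 + v - 2) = (v - 5)*(v - 1)*(v + 2)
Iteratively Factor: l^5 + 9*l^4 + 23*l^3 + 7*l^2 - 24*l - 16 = (l + 4)*(l^4 + 5*l^3 + 3*l^2 - 5*l - 4) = (l - 1)*(l + 4)*(l^3 + 6*l^2 + 9*l + 4) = (l - 1)*(l + 1)*(l + 4)*(l^2 + 5*l + 4) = (l - 1)*(l + 1)^2*(l + 4)*(l + 4)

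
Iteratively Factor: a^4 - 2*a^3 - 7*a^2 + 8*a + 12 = (a - 2)*(a^3 - 7*a - 6) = (a - 2)*(a + 2)*(a^2 - 2*a - 3) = (a - 2)*(a + 1)*(a + 2)*(a - 3)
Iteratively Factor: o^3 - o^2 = (o - 1)*(o^2) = o*(o - 1)*(o)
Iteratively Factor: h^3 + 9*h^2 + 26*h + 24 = (h + 3)*(h^2 + 6*h + 8) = (h + 2)*(h + 3)*(h + 4)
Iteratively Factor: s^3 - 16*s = (s)*(s^2 - 16) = s*(s - 4)*(s + 4)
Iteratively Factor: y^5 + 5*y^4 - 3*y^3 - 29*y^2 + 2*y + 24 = (y - 1)*(y^4 + 6*y^3 + 3*y^2 - 26*y - 24) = (y - 1)*(y + 3)*(y^3 + 3*y^2 - 6*y - 8) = (y - 1)*(y + 3)*(y + 4)*(y^2 - y - 2) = (y - 2)*(y - 1)*(y + 3)*(y + 4)*(y + 1)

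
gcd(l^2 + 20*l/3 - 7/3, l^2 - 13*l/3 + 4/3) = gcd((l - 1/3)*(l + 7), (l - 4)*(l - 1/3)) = l - 1/3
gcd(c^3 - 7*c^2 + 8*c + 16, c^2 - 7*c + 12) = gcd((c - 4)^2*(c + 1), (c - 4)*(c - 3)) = c - 4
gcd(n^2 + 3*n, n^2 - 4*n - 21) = n + 3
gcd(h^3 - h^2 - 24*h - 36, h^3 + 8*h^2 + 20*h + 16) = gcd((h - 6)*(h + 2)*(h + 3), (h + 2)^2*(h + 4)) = h + 2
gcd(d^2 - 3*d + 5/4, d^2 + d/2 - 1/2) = d - 1/2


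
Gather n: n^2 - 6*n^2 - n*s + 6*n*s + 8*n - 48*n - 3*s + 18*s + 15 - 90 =-5*n^2 + n*(5*s - 40) + 15*s - 75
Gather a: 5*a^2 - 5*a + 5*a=5*a^2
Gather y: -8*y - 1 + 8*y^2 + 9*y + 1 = 8*y^2 + y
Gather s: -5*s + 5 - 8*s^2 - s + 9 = -8*s^2 - 6*s + 14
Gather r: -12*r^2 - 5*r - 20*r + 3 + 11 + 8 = -12*r^2 - 25*r + 22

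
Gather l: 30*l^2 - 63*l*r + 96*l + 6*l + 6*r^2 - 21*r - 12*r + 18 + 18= 30*l^2 + l*(102 - 63*r) + 6*r^2 - 33*r + 36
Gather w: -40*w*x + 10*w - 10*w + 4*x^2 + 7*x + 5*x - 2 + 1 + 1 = -40*w*x + 4*x^2 + 12*x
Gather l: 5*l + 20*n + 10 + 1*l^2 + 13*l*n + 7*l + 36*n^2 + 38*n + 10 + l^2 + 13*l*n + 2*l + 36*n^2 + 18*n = 2*l^2 + l*(26*n + 14) + 72*n^2 + 76*n + 20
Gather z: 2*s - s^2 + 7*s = -s^2 + 9*s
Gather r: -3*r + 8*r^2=8*r^2 - 3*r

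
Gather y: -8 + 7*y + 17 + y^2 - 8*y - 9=y^2 - y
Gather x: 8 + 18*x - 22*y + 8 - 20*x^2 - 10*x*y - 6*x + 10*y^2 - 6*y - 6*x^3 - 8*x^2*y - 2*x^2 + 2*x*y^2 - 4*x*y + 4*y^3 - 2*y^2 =-6*x^3 + x^2*(-8*y - 22) + x*(2*y^2 - 14*y + 12) + 4*y^3 + 8*y^2 - 28*y + 16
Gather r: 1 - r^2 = 1 - r^2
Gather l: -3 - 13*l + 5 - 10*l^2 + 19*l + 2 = -10*l^2 + 6*l + 4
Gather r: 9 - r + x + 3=-r + x + 12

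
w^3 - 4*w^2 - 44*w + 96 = (w - 8)*(w - 2)*(w + 6)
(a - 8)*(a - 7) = a^2 - 15*a + 56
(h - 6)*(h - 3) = h^2 - 9*h + 18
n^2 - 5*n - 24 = (n - 8)*(n + 3)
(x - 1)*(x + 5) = x^2 + 4*x - 5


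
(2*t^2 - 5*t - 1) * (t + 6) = 2*t^3 + 7*t^2 - 31*t - 6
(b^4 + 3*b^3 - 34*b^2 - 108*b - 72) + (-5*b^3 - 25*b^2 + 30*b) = b^4 - 2*b^3 - 59*b^2 - 78*b - 72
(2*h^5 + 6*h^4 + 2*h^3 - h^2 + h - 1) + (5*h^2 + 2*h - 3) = 2*h^5 + 6*h^4 + 2*h^3 + 4*h^2 + 3*h - 4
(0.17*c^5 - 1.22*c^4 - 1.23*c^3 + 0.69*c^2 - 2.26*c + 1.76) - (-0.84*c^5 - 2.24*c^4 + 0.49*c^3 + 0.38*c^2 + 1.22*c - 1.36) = 1.01*c^5 + 1.02*c^4 - 1.72*c^3 + 0.31*c^2 - 3.48*c + 3.12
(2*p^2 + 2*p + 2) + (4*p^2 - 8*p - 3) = 6*p^2 - 6*p - 1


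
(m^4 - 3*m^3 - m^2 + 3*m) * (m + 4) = m^5 + m^4 - 13*m^3 - m^2 + 12*m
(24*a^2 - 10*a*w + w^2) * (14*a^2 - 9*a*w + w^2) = 336*a^4 - 356*a^3*w + 128*a^2*w^2 - 19*a*w^3 + w^4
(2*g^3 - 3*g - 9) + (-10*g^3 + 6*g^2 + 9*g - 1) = -8*g^3 + 6*g^2 + 6*g - 10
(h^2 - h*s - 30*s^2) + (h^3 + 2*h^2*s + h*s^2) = h^3 + 2*h^2*s + h^2 + h*s^2 - h*s - 30*s^2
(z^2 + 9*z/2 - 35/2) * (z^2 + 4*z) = z^4 + 17*z^3/2 + z^2/2 - 70*z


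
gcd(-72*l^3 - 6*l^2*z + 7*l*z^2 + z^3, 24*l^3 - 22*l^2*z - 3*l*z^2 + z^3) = 4*l + z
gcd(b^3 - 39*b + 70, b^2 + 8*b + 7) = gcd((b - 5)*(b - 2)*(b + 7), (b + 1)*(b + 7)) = b + 7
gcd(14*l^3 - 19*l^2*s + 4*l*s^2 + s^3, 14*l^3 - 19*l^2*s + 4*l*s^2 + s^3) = 14*l^3 - 19*l^2*s + 4*l*s^2 + s^3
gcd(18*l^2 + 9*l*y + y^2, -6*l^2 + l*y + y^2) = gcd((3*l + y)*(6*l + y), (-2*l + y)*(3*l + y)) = 3*l + y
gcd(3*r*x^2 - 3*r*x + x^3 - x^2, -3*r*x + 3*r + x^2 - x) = x - 1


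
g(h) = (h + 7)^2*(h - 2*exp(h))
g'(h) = (1 - 2*exp(h))*(h + 7)^2 + (h - 2*exp(h))*(2*h + 14)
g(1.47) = -518.58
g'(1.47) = -674.75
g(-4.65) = -25.79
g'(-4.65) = -16.53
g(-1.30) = -59.95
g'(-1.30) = -6.25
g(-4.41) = -29.75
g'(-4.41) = -16.42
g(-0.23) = -83.37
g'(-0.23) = -51.63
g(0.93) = -260.28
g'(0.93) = -321.52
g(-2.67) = -52.66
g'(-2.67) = -8.17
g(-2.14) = -56.10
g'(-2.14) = -5.03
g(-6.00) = -6.00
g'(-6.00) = -11.01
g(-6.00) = -6.00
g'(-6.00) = -11.01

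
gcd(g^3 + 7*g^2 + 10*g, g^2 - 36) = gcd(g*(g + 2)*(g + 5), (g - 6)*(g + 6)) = 1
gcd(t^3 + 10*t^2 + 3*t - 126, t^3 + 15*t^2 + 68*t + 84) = t^2 + 13*t + 42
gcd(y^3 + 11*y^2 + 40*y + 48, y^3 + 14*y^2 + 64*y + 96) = y^2 + 8*y + 16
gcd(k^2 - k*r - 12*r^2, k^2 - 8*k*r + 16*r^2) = -k + 4*r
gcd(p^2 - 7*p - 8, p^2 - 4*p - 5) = p + 1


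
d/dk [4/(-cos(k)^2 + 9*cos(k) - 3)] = 4*(9 - 2*cos(k))*sin(k)/(cos(k)^2 - 9*cos(k) + 3)^2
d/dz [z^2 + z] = 2*z + 1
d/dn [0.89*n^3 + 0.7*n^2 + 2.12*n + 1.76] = 2.67*n^2 + 1.4*n + 2.12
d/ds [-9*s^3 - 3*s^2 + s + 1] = -27*s^2 - 6*s + 1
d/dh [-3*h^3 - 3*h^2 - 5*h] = -9*h^2 - 6*h - 5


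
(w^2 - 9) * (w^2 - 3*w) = w^4 - 3*w^3 - 9*w^2 + 27*w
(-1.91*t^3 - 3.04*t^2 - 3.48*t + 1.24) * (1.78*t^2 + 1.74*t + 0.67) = -3.3998*t^5 - 8.7346*t^4 - 12.7637*t^3 - 5.8848*t^2 - 0.174*t + 0.8308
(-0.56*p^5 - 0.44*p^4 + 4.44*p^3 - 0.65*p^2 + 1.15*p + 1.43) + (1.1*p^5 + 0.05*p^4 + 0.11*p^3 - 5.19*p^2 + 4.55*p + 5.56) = 0.54*p^5 - 0.39*p^4 + 4.55*p^3 - 5.84*p^2 + 5.7*p + 6.99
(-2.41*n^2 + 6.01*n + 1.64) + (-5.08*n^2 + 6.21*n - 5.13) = -7.49*n^2 + 12.22*n - 3.49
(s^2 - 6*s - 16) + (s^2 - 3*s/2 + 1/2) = 2*s^2 - 15*s/2 - 31/2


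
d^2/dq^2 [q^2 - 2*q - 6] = 2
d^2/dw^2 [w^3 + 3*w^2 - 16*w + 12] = 6*w + 6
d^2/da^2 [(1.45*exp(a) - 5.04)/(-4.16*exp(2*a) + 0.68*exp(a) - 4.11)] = (-25.09312*exp(4*a) + 344.779136*exp(3*a) + 105.977664*exp(2*a) - 346.40958*exp(a) - 10.407753)*exp(a)/(71.991296*exp(6*a) - 35.303424*exp(5*a) + 219.1488*exp(4*a) - 70.07264*exp(3*a) + 216.5148*exp(2*a) - 34.459884*exp(a) + 69.426531)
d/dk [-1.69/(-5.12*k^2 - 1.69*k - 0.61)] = (-17.3056*k - 2.8561)/(5.12*k^2 + 1.69*k + 0.61)^2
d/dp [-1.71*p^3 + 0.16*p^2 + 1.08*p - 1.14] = -5.13*p^2 + 0.32*p + 1.08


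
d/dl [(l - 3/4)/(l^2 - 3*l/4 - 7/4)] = (-16*l^2 + 24*l - 37)/(16*l^4 - 24*l^3 - 47*l^2 + 42*l + 49)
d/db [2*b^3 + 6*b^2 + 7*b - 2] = 6*b^2 + 12*b + 7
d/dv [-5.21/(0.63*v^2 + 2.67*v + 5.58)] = (6.5646*v + 13.9107)/(0.63*v^2 + 2.67*v + 5.58)^2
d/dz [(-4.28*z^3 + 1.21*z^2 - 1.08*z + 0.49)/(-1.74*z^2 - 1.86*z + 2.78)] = (7.4472*z^4 + 15.9216*z^3 - 39.825*z^2 + 8.4328*z - 2.091)/(3.0276*z^4 + 6.4728*z^3 - 6.2148*z^2 - 10.3416*z + 7.7284)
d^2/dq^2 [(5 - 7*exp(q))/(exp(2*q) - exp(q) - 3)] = (-7*exp(4*q) + 13*exp(3*q) - 141*exp(2*q) + 86*exp(q) - 78)*exp(q)/(exp(6*q) - 3*exp(5*q) - 6*exp(4*q) + 17*exp(3*q) + 18*exp(2*q) - 27*exp(q) - 27)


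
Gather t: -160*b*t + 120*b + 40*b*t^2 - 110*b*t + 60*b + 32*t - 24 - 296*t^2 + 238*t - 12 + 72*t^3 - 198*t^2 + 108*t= 180*b + 72*t^3 + t^2*(40*b - 494) + t*(378 - 270*b) - 36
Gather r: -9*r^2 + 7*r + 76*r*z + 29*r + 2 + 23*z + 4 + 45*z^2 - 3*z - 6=-9*r^2 + r*(76*z + 36) + 45*z^2 + 20*z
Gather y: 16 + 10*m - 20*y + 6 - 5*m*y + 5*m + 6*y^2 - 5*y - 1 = 15*m + 6*y^2 + y*(-5*m - 25) + 21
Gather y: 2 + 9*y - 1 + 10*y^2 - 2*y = 10*y^2 + 7*y + 1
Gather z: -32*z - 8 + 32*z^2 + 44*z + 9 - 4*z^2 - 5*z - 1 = 28*z^2 + 7*z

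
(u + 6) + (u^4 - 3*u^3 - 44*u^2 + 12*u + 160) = u^4 - 3*u^3 - 44*u^2 + 13*u + 166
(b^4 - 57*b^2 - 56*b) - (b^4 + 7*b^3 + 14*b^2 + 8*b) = -7*b^3 - 71*b^2 - 64*b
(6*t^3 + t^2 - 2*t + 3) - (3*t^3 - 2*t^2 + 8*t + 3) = 3*t^3 + 3*t^2 - 10*t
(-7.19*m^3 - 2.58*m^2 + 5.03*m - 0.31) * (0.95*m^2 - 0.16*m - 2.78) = -6.8305*m^5 - 1.3006*m^4 + 25.1795*m^3 + 6.0731*m^2 - 13.9338*m + 0.8618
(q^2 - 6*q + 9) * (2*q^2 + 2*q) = 2*q^4 - 10*q^3 + 6*q^2 + 18*q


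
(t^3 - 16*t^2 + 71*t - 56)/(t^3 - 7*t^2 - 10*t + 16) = (t - 7)/(t + 2)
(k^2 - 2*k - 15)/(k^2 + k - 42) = (k^2 - 2*k - 15)/(k^2 + k - 42)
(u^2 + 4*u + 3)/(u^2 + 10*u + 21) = (u + 1)/(u + 7)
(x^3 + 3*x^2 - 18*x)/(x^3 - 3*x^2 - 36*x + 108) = x/(x - 6)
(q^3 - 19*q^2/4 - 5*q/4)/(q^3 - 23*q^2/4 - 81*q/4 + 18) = q*(4*q^2 - 19*q - 5)/(4*q^3 - 23*q^2 - 81*q + 72)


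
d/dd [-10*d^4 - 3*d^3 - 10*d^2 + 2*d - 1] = -40*d^3 - 9*d^2 - 20*d + 2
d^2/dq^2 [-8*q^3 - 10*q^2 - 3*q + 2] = -48*q - 20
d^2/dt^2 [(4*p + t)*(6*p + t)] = 2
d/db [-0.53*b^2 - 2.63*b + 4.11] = -1.06*b - 2.63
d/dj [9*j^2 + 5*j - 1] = 18*j + 5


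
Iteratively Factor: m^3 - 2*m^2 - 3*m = (m + 1)*(m^2 - 3*m) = m*(m + 1)*(m - 3)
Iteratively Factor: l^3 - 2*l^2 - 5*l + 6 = (l + 2)*(l^2 - 4*l + 3) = (l - 1)*(l + 2)*(l - 3)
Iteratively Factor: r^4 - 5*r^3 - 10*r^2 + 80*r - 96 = (r - 3)*(r^3 - 2*r^2 - 16*r + 32) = (r - 3)*(r - 2)*(r^2 - 16) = (r - 4)*(r - 3)*(r - 2)*(r + 4)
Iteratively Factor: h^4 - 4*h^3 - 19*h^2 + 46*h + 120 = (h - 5)*(h^3 + h^2 - 14*h - 24) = (h - 5)*(h + 3)*(h^2 - 2*h - 8) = (h - 5)*(h + 2)*(h + 3)*(h - 4)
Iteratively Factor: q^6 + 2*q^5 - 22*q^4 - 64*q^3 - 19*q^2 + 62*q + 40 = (q + 1)*(q^5 + q^4 - 23*q^3 - 41*q^2 + 22*q + 40) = (q + 1)*(q + 4)*(q^4 - 3*q^3 - 11*q^2 + 3*q + 10) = (q - 5)*(q + 1)*(q + 4)*(q^3 + 2*q^2 - q - 2) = (q - 5)*(q - 1)*(q + 1)*(q + 4)*(q^2 + 3*q + 2) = (q - 5)*(q - 1)*(q + 1)^2*(q + 4)*(q + 2)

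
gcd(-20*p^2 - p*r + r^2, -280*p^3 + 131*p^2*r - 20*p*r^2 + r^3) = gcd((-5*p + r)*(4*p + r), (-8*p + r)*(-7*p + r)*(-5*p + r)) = 5*p - r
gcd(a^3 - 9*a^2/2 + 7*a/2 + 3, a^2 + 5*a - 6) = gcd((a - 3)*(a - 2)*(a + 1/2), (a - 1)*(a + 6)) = 1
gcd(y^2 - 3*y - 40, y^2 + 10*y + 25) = y + 5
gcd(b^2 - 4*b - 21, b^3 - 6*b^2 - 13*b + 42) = b^2 - 4*b - 21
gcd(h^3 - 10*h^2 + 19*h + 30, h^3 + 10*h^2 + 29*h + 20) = h + 1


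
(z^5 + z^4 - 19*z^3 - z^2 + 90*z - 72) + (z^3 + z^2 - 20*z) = z^5 + z^4 - 18*z^3 + 70*z - 72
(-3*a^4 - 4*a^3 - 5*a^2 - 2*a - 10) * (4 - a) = 3*a^5 - 8*a^4 - 11*a^3 - 18*a^2 + 2*a - 40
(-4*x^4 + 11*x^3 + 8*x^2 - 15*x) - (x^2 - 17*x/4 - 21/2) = -4*x^4 + 11*x^3 + 7*x^2 - 43*x/4 + 21/2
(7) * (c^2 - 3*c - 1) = 7*c^2 - 21*c - 7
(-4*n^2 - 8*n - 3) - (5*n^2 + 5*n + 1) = -9*n^2 - 13*n - 4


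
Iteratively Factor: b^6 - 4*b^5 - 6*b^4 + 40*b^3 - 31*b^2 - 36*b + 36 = (b - 2)*(b^5 - 2*b^4 - 10*b^3 + 20*b^2 + 9*b - 18) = (b - 2)*(b + 1)*(b^4 - 3*b^3 - 7*b^2 + 27*b - 18) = (b - 3)*(b - 2)*(b + 1)*(b^3 - 7*b + 6) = (b - 3)*(b - 2)^2*(b + 1)*(b^2 + 2*b - 3) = (b - 3)*(b - 2)^2*(b + 1)*(b + 3)*(b - 1)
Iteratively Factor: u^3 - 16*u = (u + 4)*(u^2 - 4*u) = u*(u + 4)*(u - 4)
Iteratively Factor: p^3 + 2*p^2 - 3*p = (p - 1)*(p^2 + 3*p) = (p - 1)*(p + 3)*(p)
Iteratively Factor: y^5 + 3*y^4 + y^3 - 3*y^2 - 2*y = (y)*(y^4 + 3*y^3 + y^2 - 3*y - 2) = y*(y + 2)*(y^3 + y^2 - y - 1) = y*(y + 1)*(y + 2)*(y^2 - 1) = y*(y - 1)*(y + 1)*(y + 2)*(y + 1)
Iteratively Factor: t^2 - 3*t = (t)*(t - 3)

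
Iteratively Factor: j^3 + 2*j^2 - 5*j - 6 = (j + 1)*(j^2 + j - 6) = (j - 2)*(j + 1)*(j + 3)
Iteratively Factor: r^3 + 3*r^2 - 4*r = (r)*(r^2 + 3*r - 4) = r*(r - 1)*(r + 4)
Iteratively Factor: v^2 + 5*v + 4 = (v + 4)*(v + 1)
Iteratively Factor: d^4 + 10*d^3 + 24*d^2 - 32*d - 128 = (d + 4)*(d^3 + 6*d^2 - 32) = (d + 4)^2*(d^2 + 2*d - 8) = (d + 4)^3*(d - 2)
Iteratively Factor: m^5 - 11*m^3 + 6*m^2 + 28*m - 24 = (m - 2)*(m^4 + 2*m^3 - 7*m^2 - 8*m + 12) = (m - 2)*(m - 1)*(m^3 + 3*m^2 - 4*m - 12) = (m - 2)^2*(m - 1)*(m^2 + 5*m + 6) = (m - 2)^2*(m - 1)*(m + 2)*(m + 3)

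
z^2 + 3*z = z*(z + 3)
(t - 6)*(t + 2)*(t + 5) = t^3 + t^2 - 32*t - 60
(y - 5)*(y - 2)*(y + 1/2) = y^3 - 13*y^2/2 + 13*y/2 + 5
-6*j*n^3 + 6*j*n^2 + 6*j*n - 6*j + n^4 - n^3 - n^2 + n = (-6*j + n)*(n - 1)^2*(n + 1)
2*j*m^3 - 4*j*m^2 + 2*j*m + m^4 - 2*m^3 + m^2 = m*(2*j + m)*(m - 1)^2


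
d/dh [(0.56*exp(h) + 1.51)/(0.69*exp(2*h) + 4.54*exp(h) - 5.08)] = (-(0.56*exp(h) + 1.51)*(1.38*exp(h) + 4.54) + 0.3864*exp(2*h) + 2.5424*exp(h) - 2.8448)*exp(h)/(0.69*exp(2*h) + 4.54*exp(h) - 5.08)^2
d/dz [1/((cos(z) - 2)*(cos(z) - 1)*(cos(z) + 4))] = (-3*sin(z)^2 + 2*cos(z) - 7)*sin(z)/((cos(z) - 2)^2*(cos(z) - 1)^2*(cos(z) + 4)^2)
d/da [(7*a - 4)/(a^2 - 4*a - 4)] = (-7*a^2 + 8*a - 44)/(a^4 - 8*a^3 + 8*a^2 + 32*a + 16)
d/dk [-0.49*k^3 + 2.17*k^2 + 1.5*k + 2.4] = -1.47*k^2 + 4.34*k + 1.5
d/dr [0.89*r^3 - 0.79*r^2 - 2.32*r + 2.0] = 2.67*r^2 - 1.58*r - 2.32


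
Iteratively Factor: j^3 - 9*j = (j + 3)*(j^2 - 3*j) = j*(j + 3)*(j - 3)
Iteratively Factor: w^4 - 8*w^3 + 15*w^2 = (w - 3)*(w^3 - 5*w^2) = w*(w - 3)*(w^2 - 5*w) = w*(w - 5)*(w - 3)*(w)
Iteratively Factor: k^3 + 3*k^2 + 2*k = (k + 1)*(k^2 + 2*k) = (k + 1)*(k + 2)*(k)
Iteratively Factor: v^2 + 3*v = (v + 3)*(v)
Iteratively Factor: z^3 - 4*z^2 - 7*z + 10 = (z - 5)*(z^2 + z - 2) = (z - 5)*(z - 1)*(z + 2)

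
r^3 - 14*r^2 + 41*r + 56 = (r - 8)*(r - 7)*(r + 1)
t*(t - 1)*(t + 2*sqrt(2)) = t^3 - t^2 + 2*sqrt(2)*t^2 - 2*sqrt(2)*t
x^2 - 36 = (x - 6)*(x + 6)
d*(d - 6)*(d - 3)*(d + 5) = d^4 - 4*d^3 - 27*d^2 + 90*d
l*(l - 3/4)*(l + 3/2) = l^3 + 3*l^2/4 - 9*l/8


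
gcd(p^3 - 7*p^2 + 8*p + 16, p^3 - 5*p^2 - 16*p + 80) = p - 4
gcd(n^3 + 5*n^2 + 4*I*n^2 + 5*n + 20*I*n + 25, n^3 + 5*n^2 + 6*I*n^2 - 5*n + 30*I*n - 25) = n^2 + n*(5 + 5*I) + 25*I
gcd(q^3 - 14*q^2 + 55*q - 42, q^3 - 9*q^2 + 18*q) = q - 6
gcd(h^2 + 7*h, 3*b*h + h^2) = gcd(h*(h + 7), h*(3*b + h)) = h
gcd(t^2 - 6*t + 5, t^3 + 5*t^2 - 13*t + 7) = t - 1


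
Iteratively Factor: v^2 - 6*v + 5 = (v - 5)*(v - 1)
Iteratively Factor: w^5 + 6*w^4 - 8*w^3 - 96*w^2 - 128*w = (w)*(w^4 + 6*w^3 - 8*w^2 - 96*w - 128) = w*(w - 4)*(w^3 + 10*w^2 + 32*w + 32) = w*(w - 4)*(w + 4)*(w^2 + 6*w + 8) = w*(w - 4)*(w + 2)*(w + 4)*(w + 4)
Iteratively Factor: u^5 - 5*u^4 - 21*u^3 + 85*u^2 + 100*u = (u)*(u^4 - 5*u^3 - 21*u^2 + 85*u + 100) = u*(u + 1)*(u^3 - 6*u^2 - 15*u + 100) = u*(u - 5)*(u + 1)*(u^2 - u - 20) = u*(u - 5)^2*(u + 1)*(u + 4)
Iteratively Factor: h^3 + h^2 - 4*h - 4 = (h + 2)*(h^2 - h - 2) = (h - 2)*(h + 2)*(h + 1)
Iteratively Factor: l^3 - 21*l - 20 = (l + 4)*(l^2 - 4*l - 5) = (l - 5)*(l + 4)*(l + 1)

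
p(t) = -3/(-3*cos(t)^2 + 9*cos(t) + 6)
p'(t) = -3*(-6*sin(t)*cos(t) + 9*sin(t))/(-3*cos(t)^2 + 9*cos(t) + 6)^2 = (2*cos(t) - 3)*sin(t)/(sin(t)^2 + 3*cos(t) + 1)^2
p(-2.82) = 0.57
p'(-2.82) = 0.51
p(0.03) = -0.25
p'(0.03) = -0.00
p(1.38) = -0.39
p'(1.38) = -0.40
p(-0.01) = -0.25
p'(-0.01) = 0.00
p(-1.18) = -0.33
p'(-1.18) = 0.23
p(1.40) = -0.40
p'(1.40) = -0.43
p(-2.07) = -2.99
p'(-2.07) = 31.03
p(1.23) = -0.35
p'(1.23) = -0.26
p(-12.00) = -0.26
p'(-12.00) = -0.05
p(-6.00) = -0.25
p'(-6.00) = -0.02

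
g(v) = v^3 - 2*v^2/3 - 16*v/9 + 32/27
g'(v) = 3*v^2 - 4*v/3 - 16/9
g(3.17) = 20.71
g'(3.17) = 24.14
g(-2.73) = -19.28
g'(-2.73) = 24.22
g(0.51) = 0.24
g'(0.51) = -1.68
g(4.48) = 69.76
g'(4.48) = 52.46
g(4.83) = 89.72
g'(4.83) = 61.77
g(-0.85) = 1.60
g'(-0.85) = 1.52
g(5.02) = 101.97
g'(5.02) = 67.13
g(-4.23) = -78.91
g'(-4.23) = 57.54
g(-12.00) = -1801.48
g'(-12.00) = 446.22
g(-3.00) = -26.48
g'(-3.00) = 29.22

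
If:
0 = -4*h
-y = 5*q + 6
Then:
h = 0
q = -y/5 - 6/5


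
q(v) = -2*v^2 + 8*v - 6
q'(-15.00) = 68.00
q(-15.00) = -576.00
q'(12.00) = -40.00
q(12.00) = -198.00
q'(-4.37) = 25.48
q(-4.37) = -79.15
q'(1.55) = 1.80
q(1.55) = 1.60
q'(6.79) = -19.16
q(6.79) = -43.89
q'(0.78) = 4.88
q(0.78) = -0.98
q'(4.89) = -11.56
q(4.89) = -14.70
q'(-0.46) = 9.84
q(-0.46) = -10.10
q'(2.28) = -1.12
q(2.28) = 1.84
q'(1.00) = 4.00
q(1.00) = 0.00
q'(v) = 8 - 4*v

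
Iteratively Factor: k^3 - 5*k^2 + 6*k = (k - 2)*(k^2 - 3*k) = (k - 3)*(k - 2)*(k)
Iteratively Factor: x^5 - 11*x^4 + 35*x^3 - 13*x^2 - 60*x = (x - 5)*(x^4 - 6*x^3 + 5*x^2 + 12*x) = (x - 5)*(x - 3)*(x^3 - 3*x^2 - 4*x) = x*(x - 5)*(x - 3)*(x^2 - 3*x - 4) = x*(x - 5)*(x - 3)*(x + 1)*(x - 4)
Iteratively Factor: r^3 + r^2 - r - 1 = (r + 1)*(r^2 - 1) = (r + 1)^2*(r - 1)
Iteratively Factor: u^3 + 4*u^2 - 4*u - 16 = (u + 2)*(u^2 + 2*u - 8) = (u + 2)*(u + 4)*(u - 2)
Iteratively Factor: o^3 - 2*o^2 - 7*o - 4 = (o - 4)*(o^2 + 2*o + 1) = (o - 4)*(o + 1)*(o + 1)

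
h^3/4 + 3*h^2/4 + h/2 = h*(h/4 + 1/4)*(h + 2)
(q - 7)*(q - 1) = q^2 - 8*q + 7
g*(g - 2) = g^2 - 2*g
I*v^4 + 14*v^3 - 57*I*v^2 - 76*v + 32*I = (v - 8*I)*(v - 4*I)*(v - I)*(I*v + 1)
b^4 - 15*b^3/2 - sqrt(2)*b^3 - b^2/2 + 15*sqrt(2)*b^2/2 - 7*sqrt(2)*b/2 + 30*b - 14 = (b - 7)*(b - 1/2)*(b - 2*sqrt(2))*(b + sqrt(2))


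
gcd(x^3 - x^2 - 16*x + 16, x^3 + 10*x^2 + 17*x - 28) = x^2 + 3*x - 4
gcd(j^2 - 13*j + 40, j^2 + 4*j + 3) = 1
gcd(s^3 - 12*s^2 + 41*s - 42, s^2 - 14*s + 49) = s - 7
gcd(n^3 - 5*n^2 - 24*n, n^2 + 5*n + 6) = n + 3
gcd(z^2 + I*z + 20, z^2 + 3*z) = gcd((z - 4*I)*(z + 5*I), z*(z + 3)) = 1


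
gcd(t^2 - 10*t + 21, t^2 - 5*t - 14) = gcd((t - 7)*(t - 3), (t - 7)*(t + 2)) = t - 7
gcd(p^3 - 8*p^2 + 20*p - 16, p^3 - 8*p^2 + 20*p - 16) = p^3 - 8*p^2 + 20*p - 16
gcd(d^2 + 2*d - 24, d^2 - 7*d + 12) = d - 4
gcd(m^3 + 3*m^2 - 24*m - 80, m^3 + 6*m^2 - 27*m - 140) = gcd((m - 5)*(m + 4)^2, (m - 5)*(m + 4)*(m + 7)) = m^2 - m - 20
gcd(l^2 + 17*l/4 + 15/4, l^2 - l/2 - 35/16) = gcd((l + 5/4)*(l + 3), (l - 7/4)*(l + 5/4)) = l + 5/4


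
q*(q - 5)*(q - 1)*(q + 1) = q^4 - 5*q^3 - q^2 + 5*q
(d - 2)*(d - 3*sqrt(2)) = d^2 - 3*sqrt(2)*d - 2*d + 6*sqrt(2)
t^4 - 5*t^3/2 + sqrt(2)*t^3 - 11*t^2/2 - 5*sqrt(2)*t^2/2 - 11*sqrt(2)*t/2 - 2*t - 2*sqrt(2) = (t - 4)*(t + 1/2)*(t + 1)*(t + sqrt(2))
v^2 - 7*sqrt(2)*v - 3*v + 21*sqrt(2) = (v - 3)*(v - 7*sqrt(2))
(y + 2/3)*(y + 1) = y^2 + 5*y/3 + 2/3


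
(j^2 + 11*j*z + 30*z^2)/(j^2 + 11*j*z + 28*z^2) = (j^2 + 11*j*z + 30*z^2)/(j^2 + 11*j*z + 28*z^2)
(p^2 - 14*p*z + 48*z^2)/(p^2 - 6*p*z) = (p - 8*z)/p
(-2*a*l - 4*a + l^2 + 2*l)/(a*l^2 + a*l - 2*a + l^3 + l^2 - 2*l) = (-2*a + l)/(a*l - a + l^2 - l)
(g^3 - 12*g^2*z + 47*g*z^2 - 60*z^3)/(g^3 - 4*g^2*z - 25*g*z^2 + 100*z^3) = (g - 3*z)/(g + 5*z)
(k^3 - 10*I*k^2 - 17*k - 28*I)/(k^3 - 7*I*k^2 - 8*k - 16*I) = (k - 7*I)/(k - 4*I)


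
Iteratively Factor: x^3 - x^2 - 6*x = (x)*(x^2 - x - 6) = x*(x - 3)*(x + 2)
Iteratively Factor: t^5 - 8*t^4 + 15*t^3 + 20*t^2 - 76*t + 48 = (t - 4)*(t^4 - 4*t^3 - t^2 + 16*t - 12) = (t - 4)*(t + 2)*(t^3 - 6*t^2 + 11*t - 6) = (t - 4)*(t - 1)*(t + 2)*(t^2 - 5*t + 6) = (t - 4)*(t - 2)*(t - 1)*(t + 2)*(t - 3)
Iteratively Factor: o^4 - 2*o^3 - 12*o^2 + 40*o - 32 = (o - 2)*(o^3 - 12*o + 16) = (o - 2)^2*(o^2 + 2*o - 8) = (o - 2)^2*(o + 4)*(o - 2)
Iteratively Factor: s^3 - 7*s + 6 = (s + 3)*(s^2 - 3*s + 2) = (s - 2)*(s + 3)*(s - 1)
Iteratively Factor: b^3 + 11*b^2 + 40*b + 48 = (b + 3)*(b^2 + 8*b + 16) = (b + 3)*(b + 4)*(b + 4)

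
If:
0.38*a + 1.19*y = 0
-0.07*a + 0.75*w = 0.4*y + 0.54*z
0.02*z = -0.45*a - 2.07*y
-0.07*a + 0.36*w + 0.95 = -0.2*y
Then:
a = -0.37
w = -2.78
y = 0.12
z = -3.90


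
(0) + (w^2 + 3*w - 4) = w^2 + 3*w - 4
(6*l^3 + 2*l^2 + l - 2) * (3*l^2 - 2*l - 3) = 18*l^5 - 6*l^4 - 19*l^3 - 14*l^2 + l + 6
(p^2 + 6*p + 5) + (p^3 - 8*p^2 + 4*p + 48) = p^3 - 7*p^2 + 10*p + 53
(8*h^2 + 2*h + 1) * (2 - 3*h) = -24*h^3 + 10*h^2 + h + 2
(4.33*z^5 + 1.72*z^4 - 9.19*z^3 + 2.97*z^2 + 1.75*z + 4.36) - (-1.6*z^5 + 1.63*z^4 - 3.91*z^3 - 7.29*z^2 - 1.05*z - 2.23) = 5.93*z^5 + 0.0900000000000001*z^4 - 5.28*z^3 + 10.26*z^2 + 2.8*z + 6.59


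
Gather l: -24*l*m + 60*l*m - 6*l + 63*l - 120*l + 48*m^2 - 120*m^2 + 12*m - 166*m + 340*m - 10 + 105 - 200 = l*(36*m - 63) - 72*m^2 + 186*m - 105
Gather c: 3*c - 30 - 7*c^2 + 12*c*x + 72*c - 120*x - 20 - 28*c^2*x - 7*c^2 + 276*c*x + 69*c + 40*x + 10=c^2*(-28*x - 14) + c*(288*x + 144) - 80*x - 40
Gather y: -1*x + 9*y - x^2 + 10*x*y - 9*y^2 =-x^2 - x - 9*y^2 + y*(10*x + 9)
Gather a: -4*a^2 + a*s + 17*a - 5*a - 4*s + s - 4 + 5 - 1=-4*a^2 + a*(s + 12) - 3*s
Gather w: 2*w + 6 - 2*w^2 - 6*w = -2*w^2 - 4*w + 6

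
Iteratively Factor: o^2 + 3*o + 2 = (o + 2)*(o + 1)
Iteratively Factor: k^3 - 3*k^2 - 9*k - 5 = (k + 1)*(k^2 - 4*k - 5) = (k + 1)^2*(k - 5)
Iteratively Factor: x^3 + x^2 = (x)*(x^2 + x) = x*(x + 1)*(x)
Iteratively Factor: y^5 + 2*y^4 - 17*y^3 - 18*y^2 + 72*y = (y - 3)*(y^4 + 5*y^3 - 2*y^2 - 24*y) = (y - 3)*(y + 3)*(y^3 + 2*y^2 - 8*y) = y*(y - 3)*(y + 3)*(y^2 + 2*y - 8) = y*(y - 3)*(y + 3)*(y + 4)*(y - 2)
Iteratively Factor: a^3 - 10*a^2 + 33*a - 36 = (a - 4)*(a^2 - 6*a + 9) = (a - 4)*(a - 3)*(a - 3)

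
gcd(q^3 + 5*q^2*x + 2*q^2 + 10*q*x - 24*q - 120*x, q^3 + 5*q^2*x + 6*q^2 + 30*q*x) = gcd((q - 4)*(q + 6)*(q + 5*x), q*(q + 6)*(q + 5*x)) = q^2 + 5*q*x + 6*q + 30*x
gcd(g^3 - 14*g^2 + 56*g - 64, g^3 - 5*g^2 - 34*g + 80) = g^2 - 10*g + 16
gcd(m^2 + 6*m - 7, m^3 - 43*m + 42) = m^2 + 6*m - 7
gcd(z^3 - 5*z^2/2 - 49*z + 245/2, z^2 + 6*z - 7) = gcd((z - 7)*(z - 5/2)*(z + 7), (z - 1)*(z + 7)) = z + 7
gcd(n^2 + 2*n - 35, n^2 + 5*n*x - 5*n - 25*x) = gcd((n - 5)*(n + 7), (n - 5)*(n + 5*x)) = n - 5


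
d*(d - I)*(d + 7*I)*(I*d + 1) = I*d^4 - 5*d^3 + 13*I*d^2 + 7*d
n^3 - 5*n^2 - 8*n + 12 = (n - 6)*(n - 1)*(n + 2)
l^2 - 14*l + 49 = (l - 7)^2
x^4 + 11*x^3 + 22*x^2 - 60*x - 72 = (x - 2)*(x + 1)*(x + 6)^2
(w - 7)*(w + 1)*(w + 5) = w^3 - w^2 - 37*w - 35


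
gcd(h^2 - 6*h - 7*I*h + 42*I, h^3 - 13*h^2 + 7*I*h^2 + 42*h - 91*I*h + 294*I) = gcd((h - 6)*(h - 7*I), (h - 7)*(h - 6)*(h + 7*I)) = h - 6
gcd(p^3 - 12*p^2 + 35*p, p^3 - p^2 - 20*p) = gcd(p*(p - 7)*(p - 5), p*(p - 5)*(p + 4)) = p^2 - 5*p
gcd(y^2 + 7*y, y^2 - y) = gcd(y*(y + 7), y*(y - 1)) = y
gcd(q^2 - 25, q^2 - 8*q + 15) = q - 5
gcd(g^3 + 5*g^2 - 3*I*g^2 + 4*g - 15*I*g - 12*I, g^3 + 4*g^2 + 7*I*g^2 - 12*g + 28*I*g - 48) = g + 4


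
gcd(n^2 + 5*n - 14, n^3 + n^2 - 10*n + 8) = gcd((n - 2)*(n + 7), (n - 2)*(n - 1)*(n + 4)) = n - 2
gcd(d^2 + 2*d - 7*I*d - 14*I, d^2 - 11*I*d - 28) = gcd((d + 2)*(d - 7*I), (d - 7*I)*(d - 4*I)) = d - 7*I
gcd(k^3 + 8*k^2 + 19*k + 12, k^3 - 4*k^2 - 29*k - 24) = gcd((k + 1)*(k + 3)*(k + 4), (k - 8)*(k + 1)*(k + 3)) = k^2 + 4*k + 3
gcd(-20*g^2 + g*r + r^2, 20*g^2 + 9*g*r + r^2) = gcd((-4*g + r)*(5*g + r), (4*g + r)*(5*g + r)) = 5*g + r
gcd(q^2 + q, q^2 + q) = q^2 + q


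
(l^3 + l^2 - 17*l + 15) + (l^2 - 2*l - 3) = l^3 + 2*l^2 - 19*l + 12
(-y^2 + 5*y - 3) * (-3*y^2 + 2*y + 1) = 3*y^4 - 17*y^3 + 18*y^2 - y - 3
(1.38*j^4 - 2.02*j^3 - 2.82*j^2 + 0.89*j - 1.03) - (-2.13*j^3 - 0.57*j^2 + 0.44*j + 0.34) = 1.38*j^4 + 0.11*j^3 - 2.25*j^2 + 0.45*j - 1.37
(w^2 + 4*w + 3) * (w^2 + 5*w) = w^4 + 9*w^3 + 23*w^2 + 15*w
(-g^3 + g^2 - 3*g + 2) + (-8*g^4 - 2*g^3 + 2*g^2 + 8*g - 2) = -8*g^4 - 3*g^3 + 3*g^2 + 5*g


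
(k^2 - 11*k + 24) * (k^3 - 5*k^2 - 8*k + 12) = k^5 - 16*k^4 + 71*k^3 - 20*k^2 - 324*k + 288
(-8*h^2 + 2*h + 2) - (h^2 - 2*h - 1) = -9*h^2 + 4*h + 3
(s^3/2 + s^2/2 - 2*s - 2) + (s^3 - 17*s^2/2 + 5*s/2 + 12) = 3*s^3/2 - 8*s^2 + s/2 + 10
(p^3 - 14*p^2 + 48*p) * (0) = 0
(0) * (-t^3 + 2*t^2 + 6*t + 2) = 0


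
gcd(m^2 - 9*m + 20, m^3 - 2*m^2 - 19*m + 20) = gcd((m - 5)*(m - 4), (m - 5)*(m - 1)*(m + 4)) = m - 5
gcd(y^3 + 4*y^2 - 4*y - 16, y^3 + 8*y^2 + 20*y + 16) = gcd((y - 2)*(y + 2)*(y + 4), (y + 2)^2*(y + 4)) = y^2 + 6*y + 8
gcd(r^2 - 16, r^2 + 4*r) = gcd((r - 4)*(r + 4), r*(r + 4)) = r + 4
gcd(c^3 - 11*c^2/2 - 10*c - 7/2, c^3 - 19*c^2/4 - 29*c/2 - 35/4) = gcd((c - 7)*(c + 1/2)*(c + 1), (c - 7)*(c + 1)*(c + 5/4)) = c^2 - 6*c - 7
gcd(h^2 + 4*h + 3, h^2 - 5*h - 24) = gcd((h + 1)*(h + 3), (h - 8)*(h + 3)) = h + 3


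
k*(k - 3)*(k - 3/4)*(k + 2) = k^4 - 7*k^3/4 - 21*k^2/4 + 9*k/2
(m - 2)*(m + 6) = m^2 + 4*m - 12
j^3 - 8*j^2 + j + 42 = (j - 7)*(j - 3)*(j + 2)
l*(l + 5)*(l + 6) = l^3 + 11*l^2 + 30*l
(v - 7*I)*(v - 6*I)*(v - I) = v^3 - 14*I*v^2 - 55*v + 42*I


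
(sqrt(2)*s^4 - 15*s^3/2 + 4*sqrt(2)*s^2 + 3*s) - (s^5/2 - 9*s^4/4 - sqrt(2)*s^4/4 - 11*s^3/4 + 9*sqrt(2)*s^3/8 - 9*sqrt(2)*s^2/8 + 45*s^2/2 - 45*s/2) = -s^5/2 + 5*sqrt(2)*s^4/4 + 9*s^4/4 - 19*s^3/4 - 9*sqrt(2)*s^3/8 - 45*s^2/2 + 41*sqrt(2)*s^2/8 + 51*s/2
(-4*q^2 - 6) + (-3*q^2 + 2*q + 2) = -7*q^2 + 2*q - 4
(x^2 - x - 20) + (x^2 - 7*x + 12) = 2*x^2 - 8*x - 8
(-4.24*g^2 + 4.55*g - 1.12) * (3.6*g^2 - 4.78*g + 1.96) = -15.264*g^4 + 36.6472*g^3 - 34.0914*g^2 + 14.2716*g - 2.1952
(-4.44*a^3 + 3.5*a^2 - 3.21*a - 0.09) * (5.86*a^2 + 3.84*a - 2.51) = -26.0184*a^5 + 3.4604*a^4 + 5.7738*a^3 - 21.6388*a^2 + 7.7115*a + 0.2259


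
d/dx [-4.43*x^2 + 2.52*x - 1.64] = 2.52 - 8.86*x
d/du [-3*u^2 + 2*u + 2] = 2 - 6*u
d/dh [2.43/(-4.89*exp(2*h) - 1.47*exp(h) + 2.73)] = (23.7654*exp(h) + 3.5721)*exp(h)/(4.89*exp(2*h) + 1.47*exp(h) - 2.73)^2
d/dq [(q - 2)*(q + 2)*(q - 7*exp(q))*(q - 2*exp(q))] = -9*q^3*exp(q) + 4*q^3 + 28*q^2*exp(2*q) - 27*q^2*exp(q) + 28*q*exp(2*q) + 36*q*exp(q) - 8*q - 112*exp(2*q) + 36*exp(q)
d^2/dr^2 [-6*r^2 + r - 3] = -12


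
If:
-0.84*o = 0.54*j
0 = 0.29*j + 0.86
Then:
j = -2.97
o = 1.91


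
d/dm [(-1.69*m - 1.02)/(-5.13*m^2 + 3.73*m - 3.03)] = (-8.6697*m^2 - 10.4652*m + 8.9253)/(26.3169*m^4 - 38.2698*m^3 + 45.0007*m^2 - 22.6038*m + 9.1809)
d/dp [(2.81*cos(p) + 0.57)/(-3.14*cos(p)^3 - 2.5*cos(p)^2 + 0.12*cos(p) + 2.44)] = -(17.6468*cos(p)^3 + 12.3944*cos(p)^2 + 2.85*cos(p) + 6.788)*sin(p)/(3.14*cos(p)^3 + 2.5*cos(p)^2 - 0.12*cos(p) - 2.44)^2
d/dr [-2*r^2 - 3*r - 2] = -4*r - 3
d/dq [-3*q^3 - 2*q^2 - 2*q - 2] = -9*q^2 - 4*q - 2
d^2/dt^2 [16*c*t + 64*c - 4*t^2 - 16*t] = -8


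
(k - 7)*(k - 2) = k^2 - 9*k + 14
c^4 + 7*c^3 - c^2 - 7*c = c*(c - 1)*(c + 1)*(c + 7)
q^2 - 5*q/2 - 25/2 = (q - 5)*(q + 5/2)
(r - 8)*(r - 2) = r^2 - 10*r + 16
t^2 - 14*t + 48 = (t - 8)*(t - 6)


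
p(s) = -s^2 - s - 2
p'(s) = -2*s - 1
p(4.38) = -25.56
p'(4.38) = -9.76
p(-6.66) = -39.70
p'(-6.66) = 12.32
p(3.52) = -17.91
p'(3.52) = -8.04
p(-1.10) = -2.11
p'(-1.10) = 1.20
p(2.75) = -12.31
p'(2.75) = -6.50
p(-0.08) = -1.93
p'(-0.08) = -0.84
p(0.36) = -2.49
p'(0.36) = -1.72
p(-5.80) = -29.84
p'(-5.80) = 10.60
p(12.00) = -158.00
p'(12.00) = -25.00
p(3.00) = -14.00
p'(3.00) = -7.00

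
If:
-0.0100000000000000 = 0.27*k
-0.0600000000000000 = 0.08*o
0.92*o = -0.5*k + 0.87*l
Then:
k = -0.04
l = -0.81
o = -0.75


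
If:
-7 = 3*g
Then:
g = -7/3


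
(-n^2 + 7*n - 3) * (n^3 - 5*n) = -n^5 + 7*n^4 + 2*n^3 - 35*n^2 + 15*n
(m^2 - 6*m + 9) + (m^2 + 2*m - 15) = 2*m^2 - 4*m - 6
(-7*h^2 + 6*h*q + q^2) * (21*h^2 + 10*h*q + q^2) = -147*h^4 + 56*h^3*q + 74*h^2*q^2 + 16*h*q^3 + q^4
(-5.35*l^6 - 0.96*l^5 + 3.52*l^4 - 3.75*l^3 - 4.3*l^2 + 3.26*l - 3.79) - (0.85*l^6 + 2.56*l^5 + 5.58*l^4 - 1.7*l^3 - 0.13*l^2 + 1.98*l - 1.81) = -6.2*l^6 - 3.52*l^5 - 2.06*l^4 - 2.05*l^3 - 4.17*l^2 + 1.28*l - 1.98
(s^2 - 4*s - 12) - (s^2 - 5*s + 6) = s - 18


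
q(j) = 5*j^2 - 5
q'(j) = 10*j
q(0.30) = -4.55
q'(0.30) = 3.00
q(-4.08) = 78.23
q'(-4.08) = -40.80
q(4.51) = 96.70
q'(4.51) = 45.10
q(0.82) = -1.64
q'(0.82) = 8.20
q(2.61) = 29.06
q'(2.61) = 26.10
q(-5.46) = 144.06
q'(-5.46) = -54.60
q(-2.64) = 29.85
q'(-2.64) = -26.40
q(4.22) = 84.04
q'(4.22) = 42.20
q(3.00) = 40.00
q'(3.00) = 30.00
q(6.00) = 175.00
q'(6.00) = 60.00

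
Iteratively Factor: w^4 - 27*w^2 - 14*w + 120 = (w - 5)*(w^3 + 5*w^2 - 2*w - 24) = (w - 5)*(w + 3)*(w^2 + 2*w - 8) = (w - 5)*(w + 3)*(w + 4)*(w - 2)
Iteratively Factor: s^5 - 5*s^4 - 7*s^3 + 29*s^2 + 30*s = (s - 3)*(s^4 - 2*s^3 - 13*s^2 - 10*s) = (s - 3)*(s + 1)*(s^3 - 3*s^2 - 10*s) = (s - 5)*(s - 3)*(s + 1)*(s^2 + 2*s) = s*(s - 5)*(s - 3)*(s + 1)*(s + 2)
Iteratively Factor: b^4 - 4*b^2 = (b - 2)*(b^3 + 2*b^2) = b*(b - 2)*(b^2 + 2*b) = b*(b - 2)*(b + 2)*(b)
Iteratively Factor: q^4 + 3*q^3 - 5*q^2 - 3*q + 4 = (q - 1)*(q^3 + 4*q^2 - q - 4) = (q - 1)^2*(q^2 + 5*q + 4) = (q - 1)^2*(q + 1)*(q + 4)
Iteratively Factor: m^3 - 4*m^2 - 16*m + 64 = (m - 4)*(m^2 - 16) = (m - 4)^2*(m + 4)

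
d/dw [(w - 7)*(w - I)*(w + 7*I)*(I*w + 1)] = 4*I*w^3 + w^2*(-15 - 21*I) + w*(70 + 26*I) + 7 - 91*I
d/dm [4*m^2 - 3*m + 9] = 8*m - 3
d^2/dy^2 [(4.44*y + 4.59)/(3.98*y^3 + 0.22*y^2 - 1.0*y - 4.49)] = (421.988256*y^5 + 895.815216*y^4 + 100.076256*y^3 + 843.847992*y^2 + 512.4015*y - 21.623196)/(63.044792*y^9 + 10.454664*y^8 - 46.943304*y^7 - 218.61314*y^6 - 11.793864*y^5 + 107.229252*y^4 + 245.638394*y^3 - 0.164333999999997*y^2 - 60.4803*y - 90.518849)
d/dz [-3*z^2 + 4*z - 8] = 4 - 6*z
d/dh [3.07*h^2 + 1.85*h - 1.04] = 6.14*h + 1.85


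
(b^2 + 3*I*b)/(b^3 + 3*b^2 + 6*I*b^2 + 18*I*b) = (b + 3*I)/(b^2 + b*(3 + 6*I) + 18*I)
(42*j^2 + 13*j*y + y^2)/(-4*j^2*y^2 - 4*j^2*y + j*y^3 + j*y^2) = (42*j^2 + 13*j*y + y^2)/(j*y*(-4*j*y - 4*j + y^2 + y))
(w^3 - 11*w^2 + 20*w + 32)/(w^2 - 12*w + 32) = w + 1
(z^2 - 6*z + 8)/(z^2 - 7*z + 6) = (z^2 - 6*z + 8)/(z^2 - 7*z + 6)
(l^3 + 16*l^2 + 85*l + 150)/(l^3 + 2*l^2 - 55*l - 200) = (l + 6)/(l - 8)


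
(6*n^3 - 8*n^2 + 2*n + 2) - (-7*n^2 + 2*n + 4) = 6*n^3 - n^2 - 2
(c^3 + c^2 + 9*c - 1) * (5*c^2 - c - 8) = 5*c^5 + 4*c^4 + 36*c^3 - 22*c^2 - 71*c + 8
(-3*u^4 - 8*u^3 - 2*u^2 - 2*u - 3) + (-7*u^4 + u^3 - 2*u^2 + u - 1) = -10*u^4 - 7*u^3 - 4*u^2 - u - 4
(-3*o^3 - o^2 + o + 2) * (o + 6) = -3*o^4 - 19*o^3 - 5*o^2 + 8*o + 12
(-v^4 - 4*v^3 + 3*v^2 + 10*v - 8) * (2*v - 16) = -2*v^5 + 8*v^4 + 70*v^3 - 28*v^2 - 176*v + 128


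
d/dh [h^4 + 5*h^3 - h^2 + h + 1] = 4*h^3 + 15*h^2 - 2*h + 1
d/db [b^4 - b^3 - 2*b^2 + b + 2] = 4*b^3 - 3*b^2 - 4*b + 1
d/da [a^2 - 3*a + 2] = 2*a - 3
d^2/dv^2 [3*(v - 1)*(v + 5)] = 6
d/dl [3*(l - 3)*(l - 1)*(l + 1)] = 9*l^2 - 18*l - 3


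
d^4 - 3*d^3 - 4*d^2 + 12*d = d*(d - 3)*(d - 2)*(d + 2)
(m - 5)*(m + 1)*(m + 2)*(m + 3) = m^4 + m^3 - 19*m^2 - 49*m - 30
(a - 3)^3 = a^3 - 9*a^2 + 27*a - 27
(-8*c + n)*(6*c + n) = -48*c^2 - 2*c*n + n^2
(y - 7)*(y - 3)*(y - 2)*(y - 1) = y^4 - 13*y^3 + 53*y^2 - 83*y + 42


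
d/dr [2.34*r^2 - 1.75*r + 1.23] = 4.68*r - 1.75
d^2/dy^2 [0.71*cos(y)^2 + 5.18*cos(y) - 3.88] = -5.18*cos(y) - 1.42*cos(2*y)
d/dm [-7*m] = -7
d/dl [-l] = -1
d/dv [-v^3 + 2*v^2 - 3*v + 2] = -3*v^2 + 4*v - 3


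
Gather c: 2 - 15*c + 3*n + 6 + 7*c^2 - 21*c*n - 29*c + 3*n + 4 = 7*c^2 + c*(-21*n - 44) + 6*n + 12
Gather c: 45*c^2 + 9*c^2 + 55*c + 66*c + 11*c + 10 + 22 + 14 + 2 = 54*c^2 + 132*c + 48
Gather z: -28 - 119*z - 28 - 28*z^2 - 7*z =-28*z^2 - 126*z - 56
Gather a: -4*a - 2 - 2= -4*a - 4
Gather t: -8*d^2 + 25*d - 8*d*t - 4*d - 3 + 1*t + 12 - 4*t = -8*d^2 + 21*d + t*(-8*d - 3) + 9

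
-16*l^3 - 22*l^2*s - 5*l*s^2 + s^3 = (-8*l + s)*(l + s)*(2*l + s)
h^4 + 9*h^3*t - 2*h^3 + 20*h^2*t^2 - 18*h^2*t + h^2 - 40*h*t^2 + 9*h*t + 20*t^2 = (h - 1)^2*(h + 4*t)*(h + 5*t)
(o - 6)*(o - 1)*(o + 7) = o^3 - 43*o + 42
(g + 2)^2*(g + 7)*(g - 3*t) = g^4 - 3*g^3*t + 11*g^3 - 33*g^2*t + 32*g^2 - 96*g*t + 28*g - 84*t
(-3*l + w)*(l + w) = -3*l^2 - 2*l*w + w^2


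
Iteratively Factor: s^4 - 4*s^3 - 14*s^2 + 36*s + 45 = (s - 3)*(s^3 - s^2 - 17*s - 15) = (s - 3)*(s + 3)*(s^2 - 4*s - 5) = (s - 3)*(s + 1)*(s + 3)*(s - 5)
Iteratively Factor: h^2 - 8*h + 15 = (h - 3)*(h - 5)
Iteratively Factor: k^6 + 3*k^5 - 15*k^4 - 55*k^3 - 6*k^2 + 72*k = (k + 3)*(k^5 - 15*k^3 - 10*k^2 + 24*k) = (k + 3)^2*(k^4 - 3*k^3 - 6*k^2 + 8*k) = k*(k + 3)^2*(k^3 - 3*k^2 - 6*k + 8) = k*(k - 4)*(k + 3)^2*(k^2 + k - 2) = k*(k - 4)*(k - 1)*(k + 3)^2*(k + 2)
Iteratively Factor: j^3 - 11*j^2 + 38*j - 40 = (j - 2)*(j^2 - 9*j + 20) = (j - 4)*(j - 2)*(j - 5)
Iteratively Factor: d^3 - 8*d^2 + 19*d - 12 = (d - 1)*(d^2 - 7*d + 12) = (d - 4)*(d - 1)*(d - 3)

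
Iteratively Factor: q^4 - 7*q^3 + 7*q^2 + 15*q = (q + 1)*(q^3 - 8*q^2 + 15*q) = (q - 5)*(q + 1)*(q^2 - 3*q) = q*(q - 5)*(q + 1)*(q - 3)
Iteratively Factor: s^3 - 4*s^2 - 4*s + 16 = (s - 4)*(s^2 - 4) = (s - 4)*(s - 2)*(s + 2)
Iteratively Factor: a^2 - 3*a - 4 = (a - 4)*(a + 1)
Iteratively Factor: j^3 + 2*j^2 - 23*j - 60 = (j + 4)*(j^2 - 2*j - 15) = (j - 5)*(j + 4)*(j + 3)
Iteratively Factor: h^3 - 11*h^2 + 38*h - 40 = (h - 4)*(h^2 - 7*h + 10) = (h - 5)*(h - 4)*(h - 2)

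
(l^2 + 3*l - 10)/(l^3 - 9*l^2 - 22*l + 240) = (l - 2)/(l^2 - 14*l + 48)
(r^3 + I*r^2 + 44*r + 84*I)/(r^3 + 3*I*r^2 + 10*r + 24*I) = (r^2 - I*r + 42)/(r^2 + I*r + 12)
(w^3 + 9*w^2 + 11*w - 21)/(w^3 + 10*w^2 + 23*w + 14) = (w^2 + 2*w - 3)/(w^2 + 3*w + 2)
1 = 1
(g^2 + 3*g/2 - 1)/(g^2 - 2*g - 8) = (g - 1/2)/(g - 4)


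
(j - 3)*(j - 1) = j^2 - 4*j + 3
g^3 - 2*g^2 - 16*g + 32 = (g - 4)*(g - 2)*(g + 4)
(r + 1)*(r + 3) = r^2 + 4*r + 3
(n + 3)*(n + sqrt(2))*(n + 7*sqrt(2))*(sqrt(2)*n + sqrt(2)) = sqrt(2)*n^4 + 4*sqrt(2)*n^3 + 16*n^3 + 17*sqrt(2)*n^2 + 64*n^2 + 48*n + 56*sqrt(2)*n + 42*sqrt(2)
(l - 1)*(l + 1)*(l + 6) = l^3 + 6*l^2 - l - 6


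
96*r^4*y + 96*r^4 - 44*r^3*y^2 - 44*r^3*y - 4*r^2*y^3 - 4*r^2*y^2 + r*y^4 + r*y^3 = (-8*r + y)*(-2*r + y)*(6*r + y)*(r*y + r)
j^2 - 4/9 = (j - 2/3)*(j + 2/3)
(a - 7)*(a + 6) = a^2 - a - 42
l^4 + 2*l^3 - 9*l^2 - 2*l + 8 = (l - 2)*(l - 1)*(l + 1)*(l + 4)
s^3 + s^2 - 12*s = s*(s - 3)*(s + 4)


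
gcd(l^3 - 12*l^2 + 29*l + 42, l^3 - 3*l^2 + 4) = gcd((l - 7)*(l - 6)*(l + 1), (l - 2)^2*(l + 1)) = l + 1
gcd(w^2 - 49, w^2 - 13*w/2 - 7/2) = w - 7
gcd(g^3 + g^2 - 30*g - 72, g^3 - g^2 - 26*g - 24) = g^2 - 2*g - 24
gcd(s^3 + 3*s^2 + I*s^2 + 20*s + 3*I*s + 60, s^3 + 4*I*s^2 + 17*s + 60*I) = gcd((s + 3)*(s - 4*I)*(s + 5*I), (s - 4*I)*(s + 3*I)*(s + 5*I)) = s^2 + I*s + 20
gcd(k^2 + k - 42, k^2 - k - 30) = k - 6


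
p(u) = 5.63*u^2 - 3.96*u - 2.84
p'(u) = 11.26*u - 3.96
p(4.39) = 88.28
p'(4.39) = 45.47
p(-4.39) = 123.05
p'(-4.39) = -53.39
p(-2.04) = 28.67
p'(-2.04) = -26.93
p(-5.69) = 201.97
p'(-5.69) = -68.03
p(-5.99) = 222.89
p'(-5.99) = -71.41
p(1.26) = 1.11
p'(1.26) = 10.23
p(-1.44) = 14.54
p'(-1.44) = -20.17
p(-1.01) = 6.90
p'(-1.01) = -15.33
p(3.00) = 35.95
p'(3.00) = 29.82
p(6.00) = 176.08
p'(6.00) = 63.60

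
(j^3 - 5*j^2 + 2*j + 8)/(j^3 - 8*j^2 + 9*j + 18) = (j^2 - 6*j + 8)/(j^2 - 9*j + 18)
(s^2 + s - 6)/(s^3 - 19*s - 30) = (s - 2)/(s^2 - 3*s - 10)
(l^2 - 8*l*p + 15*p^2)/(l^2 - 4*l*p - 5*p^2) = (l - 3*p)/(l + p)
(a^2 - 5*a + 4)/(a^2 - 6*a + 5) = (a - 4)/(a - 5)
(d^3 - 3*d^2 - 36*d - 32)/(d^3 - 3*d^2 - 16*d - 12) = (d^2 - 4*d - 32)/(d^2 - 4*d - 12)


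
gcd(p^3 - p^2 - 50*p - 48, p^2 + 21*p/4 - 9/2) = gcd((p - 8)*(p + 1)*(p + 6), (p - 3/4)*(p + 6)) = p + 6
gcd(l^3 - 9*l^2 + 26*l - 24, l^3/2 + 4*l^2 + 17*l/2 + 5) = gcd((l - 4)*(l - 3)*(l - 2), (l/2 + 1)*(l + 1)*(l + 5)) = 1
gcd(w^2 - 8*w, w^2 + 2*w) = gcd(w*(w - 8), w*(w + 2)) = w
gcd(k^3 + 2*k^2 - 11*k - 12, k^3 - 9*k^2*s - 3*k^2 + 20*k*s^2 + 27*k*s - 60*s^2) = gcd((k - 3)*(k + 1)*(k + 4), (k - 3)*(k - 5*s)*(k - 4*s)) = k - 3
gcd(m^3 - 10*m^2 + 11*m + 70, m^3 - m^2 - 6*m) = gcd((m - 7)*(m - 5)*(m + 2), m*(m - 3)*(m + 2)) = m + 2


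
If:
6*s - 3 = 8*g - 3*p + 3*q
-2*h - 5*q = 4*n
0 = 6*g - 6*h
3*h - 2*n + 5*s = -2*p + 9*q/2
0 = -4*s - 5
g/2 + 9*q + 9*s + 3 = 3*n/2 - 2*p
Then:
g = -9/112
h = -9/112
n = -1529/11536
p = 19749/5768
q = 797/5768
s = -5/4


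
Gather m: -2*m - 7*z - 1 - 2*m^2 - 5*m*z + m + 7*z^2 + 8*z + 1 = -2*m^2 + m*(-5*z - 1) + 7*z^2 + z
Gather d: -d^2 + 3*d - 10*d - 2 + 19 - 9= -d^2 - 7*d + 8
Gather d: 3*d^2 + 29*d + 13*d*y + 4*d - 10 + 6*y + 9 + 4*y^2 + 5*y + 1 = 3*d^2 + d*(13*y + 33) + 4*y^2 + 11*y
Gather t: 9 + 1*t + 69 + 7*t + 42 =8*t + 120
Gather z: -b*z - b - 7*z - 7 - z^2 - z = -b - z^2 + z*(-b - 8) - 7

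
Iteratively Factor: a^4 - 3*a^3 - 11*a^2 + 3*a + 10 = (a - 5)*(a^3 + 2*a^2 - a - 2) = (a - 5)*(a + 2)*(a^2 - 1) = (a - 5)*(a - 1)*(a + 2)*(a + 1)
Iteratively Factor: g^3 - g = (g + 1)*(g^2 - g) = (g - 1)*(g + 1)*(g)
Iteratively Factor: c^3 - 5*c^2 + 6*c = (c - 2)*(c^2 - 3*c) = c*(c - 2)*(c - 3)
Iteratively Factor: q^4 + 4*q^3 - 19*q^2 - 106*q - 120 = (q + 2)*(q^3 + 2*q^2 - 23*q - 60) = (q + 2)*(q + 4)*(q^2 - 2*q - 15) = (q - 5)*(q + 2)*(q + 4)*(q + 3)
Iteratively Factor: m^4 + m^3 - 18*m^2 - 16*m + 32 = (m + 2)*(m^3 - m^2 - 16*m + 16) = (m - 4)*(m + 2)*(m^2 + 3*m - 4) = (m - 4)*(m + 2)*(m + 4)*(m - 1)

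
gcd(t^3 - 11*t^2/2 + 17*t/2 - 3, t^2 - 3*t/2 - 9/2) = t - 3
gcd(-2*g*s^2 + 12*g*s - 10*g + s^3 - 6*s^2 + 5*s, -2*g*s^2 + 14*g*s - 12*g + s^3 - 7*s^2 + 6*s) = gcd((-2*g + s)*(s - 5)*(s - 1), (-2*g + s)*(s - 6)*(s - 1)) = -2*g*s + 2*g + s^2 - s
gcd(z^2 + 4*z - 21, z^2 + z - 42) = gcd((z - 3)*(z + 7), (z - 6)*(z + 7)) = z + 7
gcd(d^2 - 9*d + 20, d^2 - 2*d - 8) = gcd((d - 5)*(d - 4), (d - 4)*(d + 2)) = d - 4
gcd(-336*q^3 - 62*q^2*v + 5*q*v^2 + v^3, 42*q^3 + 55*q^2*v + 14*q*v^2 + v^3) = 42*q^2 + 13*q*v + v^2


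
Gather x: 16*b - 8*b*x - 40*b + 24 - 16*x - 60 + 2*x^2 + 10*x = -24*b + 2*x^2 + x*(-8*b - 6) - 36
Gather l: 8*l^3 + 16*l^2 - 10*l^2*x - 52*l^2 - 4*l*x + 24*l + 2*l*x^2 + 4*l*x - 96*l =8*l^3 + l^2*(-10*x - 36) + l*(2*x^2 - 72)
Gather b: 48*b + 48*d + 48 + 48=48*b + 48*d + 96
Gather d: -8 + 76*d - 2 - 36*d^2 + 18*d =-36*d^2 + 94*d - 10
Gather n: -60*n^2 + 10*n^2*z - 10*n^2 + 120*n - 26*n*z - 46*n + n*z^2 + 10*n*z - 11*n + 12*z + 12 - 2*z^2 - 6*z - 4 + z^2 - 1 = n^2*(10*z - 70) + n*(z^2 - 16*z + 63) - z^2 + 6*z + 7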